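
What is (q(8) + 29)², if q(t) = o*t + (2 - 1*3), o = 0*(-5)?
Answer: 784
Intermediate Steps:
o = 0
q(t) = -1 (q(t) = 0*t + (2 - 1*3) = 0 + (2 - 3) = 0 - 1 = -1)
(q(8) + 29)² = (-1 + 29)² = 28² = 784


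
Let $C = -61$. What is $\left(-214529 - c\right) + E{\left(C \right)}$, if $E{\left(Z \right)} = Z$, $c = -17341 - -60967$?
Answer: $-258216$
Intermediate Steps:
$c = 43626$ ($c = -17341 + 60967 = 43626$)
$\left(-214529 - c\right) + E{\left(C \right)} = \left(-214529 - 43626\right) - 61 = -258155 - 61 = -258216$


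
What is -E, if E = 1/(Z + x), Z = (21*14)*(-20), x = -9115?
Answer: 1/14995 ≈ 6.6689e-5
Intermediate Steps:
Z = -5880 (Z = 294*(-20) = -5880)
E = -1/14995 (E = 1/(-5880 - 9115) = 1/(-14995) = -1/14995 ≈ -6.6689e-5)
-E = -1*(-1/14995) = 1/14995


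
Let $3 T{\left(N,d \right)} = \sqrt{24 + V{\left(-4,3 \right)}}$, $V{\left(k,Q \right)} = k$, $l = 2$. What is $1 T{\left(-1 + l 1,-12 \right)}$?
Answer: $\frac{2 \sqrt{5}}{3} \approx 1.4907$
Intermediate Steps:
$T{\left(N,d \right)} = \frac{2 \sqrt{5}}{3}$ ($T{\left(N,d \right)} = \frac{\sqrt{24 - 4}}{3} = \frac{\sqrt{20}}{3} = \frac{2 \sqrt{5}}{3}$)
$1 T{\left(-1 + l 1,-12 \right)} = 1 \frac{2 \sqrt{5}}{3} = \frac{2 \sqrt{5}}{3}$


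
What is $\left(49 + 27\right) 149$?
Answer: $11324$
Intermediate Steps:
$\left(49 + 27\right) 149 = 76 \cdot 149 = 11324$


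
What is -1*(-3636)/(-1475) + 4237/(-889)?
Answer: -9481979/1311275 ≈ -7.2311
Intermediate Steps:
-1*(-3636)/(-1475) + 4237/(-889) = 3636*(-1/1475) + 4237*(-1/889) = -3636/1475 - 4237/889 = -9481979/1311275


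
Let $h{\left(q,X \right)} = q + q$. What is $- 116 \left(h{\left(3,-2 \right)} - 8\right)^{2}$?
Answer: $-464$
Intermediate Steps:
$h{\left(q,X \right)} = 2 q$
$- 116 \left(h{\left(3,-2 \right)} - 8\right)^{2} = - 116 \left(2 \cdot 3 - 8\right)^{2} = - 116 \left(6 - 8\right)^{2} = - 116 \left(-2\right)^{2} = \left(-116\right) 4 = -464$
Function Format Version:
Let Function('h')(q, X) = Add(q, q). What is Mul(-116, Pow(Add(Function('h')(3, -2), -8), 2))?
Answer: -464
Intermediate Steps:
Function('h')(q, X) = Mul(2, q)
Mul(-116, Pow(Add(Function('h')(3, -2), -8), 2)) = Mul(-116, Pow(Add(Mul(2, 3), -8), 2)) = Mul(-116, Pow(Add(6, -8), 2)) = Mul(-116, Pow(-2, 2)) = Mul(-116, 4) = -464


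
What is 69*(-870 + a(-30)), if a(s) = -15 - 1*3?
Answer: -61272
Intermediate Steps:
a(s) = -18 (a(s) = -15 - 3 = -18)
69*(-870 + a(-30)) = 69*(-870 - 18) = 69*(-888) = -61272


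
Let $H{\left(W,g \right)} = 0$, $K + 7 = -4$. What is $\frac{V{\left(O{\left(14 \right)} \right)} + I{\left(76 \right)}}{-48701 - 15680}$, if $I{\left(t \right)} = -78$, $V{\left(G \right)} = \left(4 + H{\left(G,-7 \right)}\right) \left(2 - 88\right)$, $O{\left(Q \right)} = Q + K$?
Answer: $\frac{422}{64381} \approx 0.0065547$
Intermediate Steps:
$K = -11$ ($K = -7 - 4 = -11$)
$O{\left(Q \right)} = -11 + Q$ ($O{\left(Q \right)} = Q - 11 = -11 + Q$)
$V{\left(G \right)} = -344$ ($V{\left(G \right)} = \left(4 + 0\right) \left(2 - 88\right) = 4 \left(-86\right) = -344$)
$\frac{V{\left(O{\left(14 \right)} \right)} + I{\left(76 \right)}}{-48701 - 15680} = \frac{-344 - 78}{-48701 - 15680} = - \frac{422}{-64381} = \left(-422\right) \left(- \frac{1}{64381}\right) = \frac{422}{64381}$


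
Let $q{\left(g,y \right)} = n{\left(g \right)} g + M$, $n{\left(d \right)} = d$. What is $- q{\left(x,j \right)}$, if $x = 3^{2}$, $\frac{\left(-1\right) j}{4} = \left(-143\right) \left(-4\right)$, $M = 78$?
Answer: $-159$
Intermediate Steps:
$j = -2288$ ($j = - 4 \left(\left(-143\right) \left(-4\right)\right) = \left(-4\right) 572 = -2288$)
$x = 9$
$q{\left(g,y \right)} = 78 + g^{2}$ ($q{\left(g,y \right)} = g g + 78 = g^{2} + 78 = 78 + g^{2}$)
$- q{\left(x,j \right)} = - (78 + 9^{2}) = - (78 + 81) = \left(-1\right) 159 = -159$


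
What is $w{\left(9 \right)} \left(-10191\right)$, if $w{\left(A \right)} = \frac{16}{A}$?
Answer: $- \frac{54352}{3} \approx -18117.0$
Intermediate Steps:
$w{\left(9 \right)} \left(-10191\right) = \frac{16}{9} \left(-10191\right) = - \frac{54352}{3}$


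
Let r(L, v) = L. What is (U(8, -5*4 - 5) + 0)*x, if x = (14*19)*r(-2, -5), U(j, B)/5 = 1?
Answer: -2660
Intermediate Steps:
U(j, B) = 5 (U(j, B) = 5*1 = 5)
x = -532 (x = (14*19)*(-2) = 266*(-2) = -532)
(U(8, -5*4 - 5) + 0)*x = (5 + 0)*(-532) = 5*(-532) = -2660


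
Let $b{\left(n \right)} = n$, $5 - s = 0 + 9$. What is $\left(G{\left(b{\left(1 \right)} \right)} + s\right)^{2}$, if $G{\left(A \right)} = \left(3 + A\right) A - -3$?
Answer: $9$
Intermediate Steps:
$s = -4$ ($s = 5 - \left(0 + 9\right) = 5 - 9 = -4$)
$G{\left(A \right)} = 3 + A \left(3 + A\right)$ ($G{\left(A \right)} = A \left(3 + A\right) + 3 = 3 + A \left(3 + A\right)$)
$\left(G{\left(b{\left(1 \right)} \right)} + s\right)^{2} = \left(\left(3 + 1^{2} + 3 \cdot 1\right) - 4\right)^{2} = \left(\left(3 + 1 + 3\right) - 4\right)^{2} = \left(7 - 4\right)^{2} = 3^{2} = 9$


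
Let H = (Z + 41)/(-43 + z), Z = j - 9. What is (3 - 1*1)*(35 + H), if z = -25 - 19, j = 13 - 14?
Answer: 6028/87 ≈ 69.287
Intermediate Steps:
j = -1
z = -44
Z = -10 (Z = -1 - 9 = -10)
H = -31/87 (H = (-10 + 41)/(-43 - 44) = 31/(-87) = 31*(-1/87) = -31/87 ≈ -0.35632)
(3 - 1*1)*(35 + H) = (3 - 1*1)*(35 - 31/87) = (3 - 1)*(3014/87) = 2*(3014/87) = 6028/87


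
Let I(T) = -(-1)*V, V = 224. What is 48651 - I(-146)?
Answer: 48427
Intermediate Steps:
I(T) = 224 (I(T) = -(-1)*224 = -1*(-224) = 224)
48651 - I(-146) = 48651 - 1*224 = 48651 - 224 = 48427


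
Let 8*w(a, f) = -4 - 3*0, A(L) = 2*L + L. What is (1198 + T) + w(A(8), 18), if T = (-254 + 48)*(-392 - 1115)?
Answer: 623279/2 ≈ 3.1164e+5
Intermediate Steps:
A(L) = 3*L
w(a, f) = -1/2 (w(a, f) = (-4 - 3*0)/8 = (-4 + 0)/8 = (1/8)*(-4) = -1/2)
T = 310442 (T = -206*(-1507) = 310442)
(1198 + T) + w(A(8), 18) = (1198 + 310442) - 1/2 = 311640 - 1/2 = 623279/2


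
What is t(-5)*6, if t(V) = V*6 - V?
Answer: -150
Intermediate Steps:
t(V) = 5*V (t(V) = 6*V - V = 5*V)
t(-5)*6 = (5*(-5))*6 = -25*6 = -150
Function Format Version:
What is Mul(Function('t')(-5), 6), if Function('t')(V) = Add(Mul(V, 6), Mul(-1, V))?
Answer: -150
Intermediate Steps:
Function('t')(V) = Mul(5, V) (Function('t')(V) = Add(Mul(6, V), Mul(-1, V)) = Mul(5, V))
Mul(Function('t')(-5), 6) = Mul(Mul(5, -5), 6) = Mul(-25, 6) = -150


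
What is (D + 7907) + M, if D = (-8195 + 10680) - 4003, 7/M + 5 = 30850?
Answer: 197068712/30845 ≈ 6389.0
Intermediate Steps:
M = 7/30845 (M = 7/(-5 + 30850) = 7/30845 ≈ 0.00022694)
D = -1518 (D = 2485 - 4003 = -1518)
(D + 7907) + M = (-1518 + 7907) + 7/30845 = 6389 + 7/30845 = 197068712/30845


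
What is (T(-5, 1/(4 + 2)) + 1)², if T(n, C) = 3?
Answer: 16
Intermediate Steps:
(T(-5, 1/(4 + 2)) + 1)² = (3 + 1)² = 4² = 16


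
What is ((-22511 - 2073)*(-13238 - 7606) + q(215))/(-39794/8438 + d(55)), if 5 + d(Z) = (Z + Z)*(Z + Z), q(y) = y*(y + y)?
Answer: 1081163779387/25504454 ≈ 42391.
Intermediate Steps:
q(y) = 2*y**2 (q(y) = y*(2*y) = 2*y**2)
d(Z) = -5 + 4*Z**2 (d(Z) = -5 + (Z + Z)*(Z + Z) = -5 + (2*Z)*(2*Z) = -5 + 4*Z**2)
((-22511 - 2073)*(-13238 - 7606) + q(215))/(-39794/8438 + d(55)) = ((-22511 - 2073)*(-13238 - 7606) + 2*215**2)/(-39794/8438 + (-5 + 4*55**2)) = (-24584*(-20844) + 2*46225)/(-39794*1/8438 + (-5 + 4*3025)) = (512428896 + 92450)/(-19897/4219 + (-5 + 12100)) = 512521346/(-19897/4219 + 12095) = 512521346/(51008908/4219) = 512521346*(4219/51008908) = 1081163779387/25504454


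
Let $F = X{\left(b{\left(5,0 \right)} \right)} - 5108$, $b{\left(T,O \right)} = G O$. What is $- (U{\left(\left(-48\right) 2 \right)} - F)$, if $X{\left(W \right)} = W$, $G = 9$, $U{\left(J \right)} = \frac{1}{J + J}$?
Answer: $- \frac{980735}{192} \approx -5108.0$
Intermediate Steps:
$U{\left(J \right)} = \frac{1}{2 J}$
$b{\left(T,O \right)} = 9 O$
$F = -5108$ ($F = 9 \cdot 0 - 5108 = 0 - 5108 = -5108$)
$- (U{\left(\left(-48\right) 2 \right)} - F) = - (\frac{1}{2 \left(\left(-48\right) 2\right)} - -5108) = - (\frac{1}{2 \left(-96\right)} + 5108) = - (\frac{1}{2} \left(- \frac{1}{96}\right) + 5108) = - (- \frac{1}{192} + 5108) = \left(-1\right) \frac{980735}{192} = - \frac{980735}{192}$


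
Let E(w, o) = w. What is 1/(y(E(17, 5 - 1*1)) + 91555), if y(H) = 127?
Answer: 1/91682 ≈ 1.0907e-5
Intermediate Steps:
1/(y(E(17, 5 - 1*1)) + 91555) = 1/(127 + 91555) = 1/91682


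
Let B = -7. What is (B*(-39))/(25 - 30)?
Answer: -273/5 ≈ -54.600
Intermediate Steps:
(B*(-39))/(25 - 30) = (-7*(-39))/(25 - 30) = 273/(-5) = 273*(-⅕) = -273/5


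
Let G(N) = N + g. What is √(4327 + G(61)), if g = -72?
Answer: 2*√1079 ≈ 65.696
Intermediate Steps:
G(N) = -72 + N (G(N) = N - 72 = -72 + N)
√(4327 + G(61)) = √(4327 + (-72 + 61)) = √(4327 - 11) = √4316 = 2*√1079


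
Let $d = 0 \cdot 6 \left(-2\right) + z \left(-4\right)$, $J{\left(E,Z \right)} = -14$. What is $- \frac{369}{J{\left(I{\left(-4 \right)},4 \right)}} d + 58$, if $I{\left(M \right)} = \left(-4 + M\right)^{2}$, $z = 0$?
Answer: $58$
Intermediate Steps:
$d = 0$ ($d = 0 \cdot 6 \left(-2\right) + 0 \left(-4\right) = 0 \left(-2\right) + 0 = 0 + 0 = 0$)
$- \frac{369}{J{\left(I{\left(-4 \right)},4 \right)}} d + 58 = - \frac{369}{-14} \cdot 0 + 58 = \left(-369\right) \left(- \frac{1}{14}\right) 0 + 58 = \frac{369}{14} \cdot 0 + 58 = 0 + 58 = 58$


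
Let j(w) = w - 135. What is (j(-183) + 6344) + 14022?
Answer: 20048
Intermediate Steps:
j(w) = -135 + w
(j(-183) + 6344) + 14022 = ((-135 - 183) + 6344) + 14022 = (-318 + 6344) + 14022 = 6026 + 14022 = 20048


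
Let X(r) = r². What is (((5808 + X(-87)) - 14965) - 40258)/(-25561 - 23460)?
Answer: 5978/7003 ≈ 0.85363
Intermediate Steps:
(((5808 + X(-87)) - 14965) - 40258)/(-25561 - 23460) = (((5808 + (-87)²) - 14965) - 40258)/(-25561 - 23460) = (((5808 + 7569) - 14965) - 40258)/(-49021) = ((13377 - 14965) - 40258)*(-1/49021) = (-1588 - 40258)*(-1/49021) = -41846*(-1/49021) = 5978/7003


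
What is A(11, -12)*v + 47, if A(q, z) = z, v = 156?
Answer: -1825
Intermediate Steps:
A(11, -12)*v + 47 = -12*156 + 47 = -1872 + 47 = -1825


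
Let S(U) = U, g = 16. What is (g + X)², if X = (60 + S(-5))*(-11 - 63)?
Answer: 16434916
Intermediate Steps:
X = -4070 (X = (60 - 5)*(-11 - 63) = 55*(-74) = -4070)
(g + X)² = (16 - 4070)² = (-4054)² = 16434916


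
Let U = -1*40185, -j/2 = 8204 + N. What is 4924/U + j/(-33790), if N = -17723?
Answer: -93142399/135785115 ≈ -0.68595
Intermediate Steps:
j = 19038 (j = -2*(8204 - 17723) = -2*(-9519) = 19038)
U = -40185
4924/U + j/(-33790) = 4924/(-40185) + 19038/(-33790) = 4924*(-1/40185) + 19038*(-1/33790) = -4924/40185 - 9519/16895 = -93142399/135785115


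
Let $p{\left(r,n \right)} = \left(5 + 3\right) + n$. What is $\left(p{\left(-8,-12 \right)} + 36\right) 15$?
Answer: $480$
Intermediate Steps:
$p{\left(r,n \right)} = 8 + n$
$\left(p{\left(-8,-12 \right)} + 36\right) 15 = \left(\left(8 - 12\right) + 36\right) 15 = \left(-4 + 36\right) 15 = 32 \cdot 15 = 480$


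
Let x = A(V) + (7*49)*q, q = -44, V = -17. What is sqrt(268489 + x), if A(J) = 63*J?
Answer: sqrt(252326) ≈ 502.32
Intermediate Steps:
x = -16163 (x = 63*(-17) + (7*49)*(-44) = -1071 + 343*(-44) = -1071 - 15092 = -16163)
sqrt(268489 + x) = sqrt(268489 - 16163) = sqrt(252326)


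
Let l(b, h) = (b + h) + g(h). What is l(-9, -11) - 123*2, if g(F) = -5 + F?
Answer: -282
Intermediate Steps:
l(b, h) = -5 + b + 2*h (l(b, h) = (b + h) + (-5 + h) = -5 + b + 2*h)
l(-9, -11) - 123*2 = (-5 - 9 + 2*(-11)) - 123*2 = (-5 - 9 - 22) - 246 = -36 - 246 = -282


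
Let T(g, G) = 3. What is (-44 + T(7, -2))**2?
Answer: 1681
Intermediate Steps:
(-44 + T(7, -2))**2 = (-44 + 3)**2 = (-41)**2 = 1681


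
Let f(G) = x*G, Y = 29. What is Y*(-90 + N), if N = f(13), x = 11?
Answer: 1537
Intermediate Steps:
f(G) = 11*G
N = 143 (N = 11*13 = 143)
Y*(-90 + N) = 29*(-90 + 143) = 29*53 = 1537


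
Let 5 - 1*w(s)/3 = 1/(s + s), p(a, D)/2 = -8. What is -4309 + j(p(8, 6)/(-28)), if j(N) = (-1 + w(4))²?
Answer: -263895/64 ≈ -4123.4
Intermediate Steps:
p(a, D) = -16 (p(a, D) = 2*(-8) = -16)
w(s) = 15 - 3/(2*s) (w(s) = 15 - 3/(s + s) = 15 - 3*1/(2*s) = 15 - 3/(2*s))
j(N) = 11881/64 (j(N) = (-1 + (15 - 3/2/4))² = (-1 + (15 - 3/2*¼))² = (-1 + (15 - 3/8))² = (-1 + 117/8)² = (109/8)² = 11881/64)
-4309 + j(p(8, 6)/(-28)) = -4309 + 11881/64 = -263895/64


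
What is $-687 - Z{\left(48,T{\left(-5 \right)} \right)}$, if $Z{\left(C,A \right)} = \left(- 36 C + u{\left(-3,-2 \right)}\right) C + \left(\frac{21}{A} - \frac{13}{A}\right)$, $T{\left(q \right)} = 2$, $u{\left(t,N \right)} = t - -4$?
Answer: $82205$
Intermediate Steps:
$u{\left(t,N \right)} = 4 + t$ ($u{\left(t,N \right)} = t + 4 = 4 + t$)
$Z{\left(C,A \right)} = \frac{8}{A} + C \left(1 - 36 C\right)$ ($Z{\left(C,A \right)} = \left(- 36 C + \left(4 - 3\right)\right) C + \left(\frac{21}{A} - \frac{13}{A}\right) = \left(- 36 C + 1\right) C + \frac{8}{A} = \left(1 - 36 C\right) C + \frac{8}{A} = C \left(1 - 36 C\right) + \frac{8}{A} = \frac{8}{A} + C \left(1 - 36 C\right)$)
$-687 - Z{\left(48,T{\left(-5 \right)} \right)} = -687 - \left(48 - 36 \cdot 48^{2} + \frac{8}{2}\right) = -687 - \left(48 - 82944 + 8 \cdot \frac{1}{2}\right) = -687 - \left(48 - 82944 + 4\right) = -687 - -82892 = -687 + 82892 = 82205$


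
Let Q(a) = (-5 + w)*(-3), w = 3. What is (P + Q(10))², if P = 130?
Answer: 18496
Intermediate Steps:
Q(a) = 6 (Q(a) = (-5 + 3)*(-3) = -2*(-3) = 6)
(P + Q(10))² = (130 + 6)² = 136² = 18496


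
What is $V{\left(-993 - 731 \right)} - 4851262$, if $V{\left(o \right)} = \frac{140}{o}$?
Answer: $- \frac{2090893957}{431} \approx -4.8513 \cdot 10^{6}$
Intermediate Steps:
$V{\left(-993 - 731 \right)} - 4851262 = \frac{140}{-993 - 731} - 4851262 = \frac{140}{-1724} - 4851262 = 140 \left(- \frac{1}{1724}\right) - 4851262 = - \frac{35}{431} - 4851262 = - \frac{2090893957}{431}$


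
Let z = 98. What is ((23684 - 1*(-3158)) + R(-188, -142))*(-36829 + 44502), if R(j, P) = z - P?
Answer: 207800186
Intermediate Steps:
R(j, P) = 98 - P
((23684 - 1*(-3158)) + R(-188, -142))*(-36829 + 44502) = ((23684 - 1*(-3158)) + (98 - 1*(-142)))*(-36829 + 44502) = ((23684 + 3158) + (98 + 142))*7673 = (26842 + 240)*7673 = 27082*7673 = 207800186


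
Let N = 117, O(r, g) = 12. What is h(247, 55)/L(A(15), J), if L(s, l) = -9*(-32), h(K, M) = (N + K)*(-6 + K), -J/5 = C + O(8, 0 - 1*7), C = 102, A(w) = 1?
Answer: 21931/72 ≈ 304.60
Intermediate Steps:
J = -570 (J = -5*(102 + 12) = -5*114 = -570)
h(K, M) = (-6 + K)*(117 + K) (h(K, M) = (117 + K)*(-6 + K) = (-6 + K)*(117 + K))
L(s, l) = 288
h(247, 55)/L(A(15), J) = (-702 + 247**2 + 111*247)/288 = (-702 + 61009 + 27417)*(1/288) = 87724*(1/288) = 21931/72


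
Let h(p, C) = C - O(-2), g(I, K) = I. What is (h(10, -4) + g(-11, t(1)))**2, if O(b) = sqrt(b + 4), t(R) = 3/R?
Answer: (15 + sqrt(2))**2 ≈ 269.43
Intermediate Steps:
O(b) = sqrt(4 + b)
h(p, C) = C - sqrt(2) (h(p, C) = C - sqrt(4 - 2) = C - sqrt(2))
(h(10, -4) + g(-11, t(1)))**2 = ((-4 - sqrt(2)) - 11)**2 = (-15 - sqrt(2))**2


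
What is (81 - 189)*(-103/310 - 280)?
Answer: 4692762/155 ≈ 30276.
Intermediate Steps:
(81 - 189)*(-103/310 - 280) = -108*(-103*1/310 - 280) = -108*(-103/310 - 280) = -108*(-86903/310) = 4692762/155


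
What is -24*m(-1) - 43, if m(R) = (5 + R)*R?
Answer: 53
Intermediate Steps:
m(R) = R*(5 + R)
-24*m(-1) - 43 = -(-24)*(5 - 1) - 43 = -(-24)*4 - 43 = -24*(-4) - 43 = 96 - 43 = 53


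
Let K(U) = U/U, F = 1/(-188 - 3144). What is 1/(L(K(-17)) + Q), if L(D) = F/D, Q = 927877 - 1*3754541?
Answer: -3332/9418444449 ≈ -3.5377e-7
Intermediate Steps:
F = -1/3332 (F = 1/(-3332) = -1/3332 ≈ -0.00030012)
K(U) = 1
Q = -2826664 (Q = 927877 - 3754541 = -2826664)
L(D) = -1/(3332*D)
1/(L(K(-17)) + Q) = 1/(-1/3332/1 - 2826664) = 1/(-1/3332*1 - 2826664) = 1/(-1/3332 - 2826664) = 1/(-9418444449/3332) = -3332/9418444449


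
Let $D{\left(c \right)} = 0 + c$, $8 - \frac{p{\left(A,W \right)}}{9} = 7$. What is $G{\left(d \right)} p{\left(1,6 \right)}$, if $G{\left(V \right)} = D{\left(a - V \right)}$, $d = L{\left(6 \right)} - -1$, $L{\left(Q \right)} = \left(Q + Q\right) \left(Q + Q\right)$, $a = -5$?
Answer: $-1350$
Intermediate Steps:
$p{\left(A,W \right)} = 9$ ($p{\left(A,W \right)} = 72 - 63 = 9$)
$L{\left(Q \right)} = 4 Q^{2}$ ($L{\left(Q \right)} = 2 Q 2 Q = 4 Q^{2}$)
$d = 145$ ($d = 4 \cdot 6^{2} - -1 = 4 \cdot 36 + 1 = 144 + 1 = 145$)
$D{\left(c \right)} = c$
$G{\left(V \right)} = -5 - V$
$G{\left(d \right)} p{\left(1,6 \right)} = \left(-5 - 145\right) 9 = \left(-150\right) 9 = -1350$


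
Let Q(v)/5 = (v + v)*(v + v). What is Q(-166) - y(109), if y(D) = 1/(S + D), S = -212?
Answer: 56765361/103 ≈ 5.5112e+5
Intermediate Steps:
Q(v) = 20*v² (Q(v) = 5*((v + v)*(v + v)) = 5*((2*v)*(2*v)) = 5*(4*v²) = 20*v²)
y(D) = 1/(-212 + D)
Q(-166) - y(109) = 20*(-166)² - 1/(-212 + 109) = 20*27556 - 1/(-103) = 551120 - 1*(-1/103) = 551120 + 1/103 = 56765361/103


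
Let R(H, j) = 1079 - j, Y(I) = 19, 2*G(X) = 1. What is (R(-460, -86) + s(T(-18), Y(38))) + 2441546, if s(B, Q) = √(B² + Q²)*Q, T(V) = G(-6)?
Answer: 2442711 + 323*√5/2 ≈ 2.4431e+6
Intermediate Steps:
G(X) = ½ (G(X) = (½)*1 = ½)
T(V) = ½
s(B, Q) = Q*√(B² + Q²)
(R(-460, -86) + s(T(-18), Y(38))) + 2441546 = ((1079 - 1*(-86)) + 19*√((½)² + 19²)) + 2441546 = ((1079 + 86) + 19*√(¼ + 361)) + 2441546 = (1165 + 19*√(1445/4)) + 2441546 = (1165 + 19*(17*√5/2)) + 2441546 = (1165 + 323*√5/2) + 2441546 = 2442711 + 323*√5/2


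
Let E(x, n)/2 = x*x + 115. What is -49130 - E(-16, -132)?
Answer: -49872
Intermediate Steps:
E(x, n) = 230 + 2*x**2 (E(x, n) = 2*(x*x + 115) = 2*(x**2 + 115) = 2*(115 + x**2) = 230 + 2*x**2)
-49130 - E(-16, -132) = -49130 - (230 + 2*(-16)**2) = -49130 - (230 + 2*256) = -49130 - (230 + 512) = -49130 - 1*742 = -49130 - 742 = -49872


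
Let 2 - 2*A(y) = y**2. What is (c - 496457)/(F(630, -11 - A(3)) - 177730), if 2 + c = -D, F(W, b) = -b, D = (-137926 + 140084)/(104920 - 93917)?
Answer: 2185016214/782192267 ≈ 2.7935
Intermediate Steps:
D = 2158/11003 ≈ 0.19613
A(y) = 1 - y**2/2
c = -24164/11003 (c = -2 - 1*2158/11003 = -2 - 2158/11003 = -24164/11003 ≈ -2.1961)
(c - 496457)/(F(630, -11 - A(3)) - 177730) = (-24164/11003 - 496457)/(-(-11 - (1 - 1/2*3**2)) - 177730) = -5462540535/(11003*(-(-11 - (1 - 1/2*9)) - 177730)) = -5462540535/(11003*(-(-11 - (1 - 9/2)) - 177730)) = -5462540535/(11003*(-(-11 - 1*(-7/2)) - 177730)) = -5462540535/(11003*(-(-11 + 7/2) - 177730)) = -5462540535/(11003*(-1*(-15/2) - 177730)) = -5462540535/(11003*(15/2 - 177730)) = -5462540535/(11003*(-355445/2)) = -5462540535/11003*(-2/355445) = 2185016214/782192267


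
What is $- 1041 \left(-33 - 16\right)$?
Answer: $51009$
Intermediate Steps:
$- 1041 \left(-33 - 16\right) = \left(-1041\right) \left(-49\right) = 51009$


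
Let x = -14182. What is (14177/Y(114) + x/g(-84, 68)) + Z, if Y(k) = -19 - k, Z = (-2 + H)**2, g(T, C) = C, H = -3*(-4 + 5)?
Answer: -1312071/4522 ≈ -290.15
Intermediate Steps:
H = -3 (H = -3*1 = -3)
Z = 25 (Z = (-2 - 3)**2 = (-5)**2 = 25)
(14177/Y(114) + x/g(-84, 68)) + Z = (14177/(-19 - 1*114) - 14182/68) + 25 = (14177/(-19 - 114) - 14182*1/68) + 25 = (14177/(-133) - 7091/34) + 25 = (14177*(-1/133) - 7091/34) + 25 = (-14177/133 - 7091/34) + 25 = -1425121/4522 + 25 = -1312071/4522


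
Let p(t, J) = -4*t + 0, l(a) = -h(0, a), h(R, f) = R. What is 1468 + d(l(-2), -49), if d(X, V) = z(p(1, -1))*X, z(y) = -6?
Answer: 1468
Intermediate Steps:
l(a) = 0 (l(a) = -1*0 = 0)
p(t, J) = -4*t
d(X, V) = -6*X
1468 + d(l(-2), -49) = 1468 - 6*0 = 1468 + 0 = 1468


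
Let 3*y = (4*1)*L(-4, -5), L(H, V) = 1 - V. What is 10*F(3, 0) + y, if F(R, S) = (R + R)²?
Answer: 368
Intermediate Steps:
F(R, S) = 4*R² (F(R, S) = (2*R)² = 4*R²)
y = 8 (y = ((4*1)*(1 - 1*(-5)))/3 = (4*(1 + 5))/3 = (4*6)/3 = (⅓)*24 = 8)
10*F(3, 0) + y = 10*(4*3²) + 8 = 10*(4*9) + 8 = 10*36 + 8 = 360 + 8 = 368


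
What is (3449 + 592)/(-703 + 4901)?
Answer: 4041/4198 ≈ 0.96260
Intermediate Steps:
(3449 + 592)/(-703 + 4901) = 4041/4198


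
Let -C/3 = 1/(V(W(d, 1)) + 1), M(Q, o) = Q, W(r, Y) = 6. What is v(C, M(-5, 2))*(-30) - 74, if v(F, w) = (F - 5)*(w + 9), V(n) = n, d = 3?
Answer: 4042/7 ≈ 577.43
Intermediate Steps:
C = -3/7 (C = -3/(6 + 1) = -3/7 ≈ -0.42857)
v(F, w) = (-5 + F)*(9 + w)
v(C, M(-5, 2))*(-30) - 74 = (-45 - 5*(-5) + 9*(-3/7) - 3/7*(-5))*(-30) - 74 = (-45 + 25 - 27/7 + 15/7)*(-30) - 74 = -152/7*(-30) - 74 = 4560/7 - 74 = 4042/7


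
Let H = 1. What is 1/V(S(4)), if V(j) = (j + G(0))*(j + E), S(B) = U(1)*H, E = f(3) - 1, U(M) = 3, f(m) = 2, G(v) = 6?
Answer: 1/36 ≈ 0.027778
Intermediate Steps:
E = 1 (E = 2 - 1 = 1)
S(B) = 3 (S(B) = 3*1 = 3)
V(j) = (1 + j)*(6 + j) (V(j) = (j + 6)*(j + 1) = (6 + j)*(1 + j) = (1 + j)*(6 + j))
1/V(S(4)) = 1/(6 + 3**2 + 7*3) = 1/(6 + 9 + 21) = 1/36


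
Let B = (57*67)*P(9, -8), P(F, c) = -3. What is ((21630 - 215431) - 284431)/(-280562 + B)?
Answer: 478232/292019 ≈ 1.6377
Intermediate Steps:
B = -11457 (B = (57*67)*(-3) = 3819*(-3) = -11457)
((21630 - 215431) - 284431)/(-280562 + B) = ((21630 - 215431) - 284431)/(-280562 - 11457) = (-193801 - 284431)/(-292019) = -478232*(-1/292019) = 478232/292019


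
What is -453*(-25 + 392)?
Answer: -166251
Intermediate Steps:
-453*(-25 + 392) = -453*367 = -1*166251 = -166251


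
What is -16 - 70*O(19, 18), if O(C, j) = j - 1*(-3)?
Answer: -1486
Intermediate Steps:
O(C, j) = 3 + j (O(C, j) = j + 3 = 3 + j)
-16 - 70*O(19, 18) = -16 - 70*(3 + 18) = -16 - 70*21 = -16 - 1470 = -1486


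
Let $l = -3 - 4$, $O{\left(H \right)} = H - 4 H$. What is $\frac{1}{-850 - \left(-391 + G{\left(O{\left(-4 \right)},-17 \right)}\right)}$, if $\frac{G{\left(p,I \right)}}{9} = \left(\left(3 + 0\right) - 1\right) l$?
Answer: $- \frac{1}{333} \approx -0.003003$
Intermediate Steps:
$O{\left(H \right)} = - 3 H$
$l = -7$
$G{\left(p,I \right)} = -126$ ($G{\left(p,I \right)} = 9 \left(\left(3 + 0\right) - 1\right) \left(-7\right) = 9 \left(3 - 1\right) \left(-7\right) = 9 \cdot 2 \left(-7\right) = 9 \left(-14\right) = -126$)
$\frac{1}{-850 - \left(-391 + G{\left(O{\left(-4 \right)},-17 \right)}\right)} = \frac{1}{-850 + \left(391 - -126\right)} = \frac{1}{-850 + \left(391 + 126\right)} = \frac{1}{-850 + 517} = \frac{1}{-333} = - \frac{1}{333}$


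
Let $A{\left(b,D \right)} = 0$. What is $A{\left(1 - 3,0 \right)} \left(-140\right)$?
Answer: $0$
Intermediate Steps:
$A{\left(1 - 3,0 \right)} \left(-140\right) = 0 \left(-140\right) = 0$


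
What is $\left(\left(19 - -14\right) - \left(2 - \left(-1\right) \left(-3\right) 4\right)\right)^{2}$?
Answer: $1849$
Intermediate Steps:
$\left(\left(19 - -14\right) - \left(2 - \left(-1\right) \left(-3\right) 4\right)\right)^{2} = \left(\left(19 + 14\right) + \left(-2 + 3 \cdot 4\right)\right)^{2} = \left(33 + \left(-2 + 12\right)\right)^{2} = \left(33 + 10\right)^{2} = 43^{2} = 1849$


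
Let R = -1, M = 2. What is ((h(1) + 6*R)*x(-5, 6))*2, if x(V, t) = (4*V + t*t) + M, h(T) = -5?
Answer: -396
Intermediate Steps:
x(V, t) = 2 + t**2 + 4*V (x(V, t) = (4*V + t*t) + 2 = (4*V + t**2) + 2 = (t**2 + 4*V) + 2 = 2 + t**2 + 4*V)
((h(1) + 6*R)*x(-5, 6))*2 = ((-5 + 6*(-1))*(2 + 6**2 + 4*(-5)))*2 = ((-5 - 6)*(2 + 36 - 20))*2 = -11*18*2 = -198*2 = -396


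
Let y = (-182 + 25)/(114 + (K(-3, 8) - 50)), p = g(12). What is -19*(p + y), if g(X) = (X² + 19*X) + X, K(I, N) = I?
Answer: -442073/61 ≈ -7247.1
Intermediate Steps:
g(X) = X² + 20*X
p = 384 (p = 12*(20 + 12) = 12*32 = 384)
y = -157/61 (y = (-182 + 25)/(114 + (-3 - 50)) = -157/(114 - 53) = -157/61 ≈ -2.5738)
-19*(p + y) = -19*(384 - 157/61) = -19*23267/61 = -442073/61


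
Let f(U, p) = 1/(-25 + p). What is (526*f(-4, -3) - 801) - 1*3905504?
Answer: -54688533/14 ≈ -3.9063e+6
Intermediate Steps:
(526*f(-4, -3) - 801) - 1*3905504 = (526/(-25 - 3) - 801) - 1*3905504 = (526/(-28) - 801) - 3905504 = (526*(-1/28) - 801) - 3905504 = (-263/14 - 801) - 3905504 = -11477/14 - 3905504 = -54688533/14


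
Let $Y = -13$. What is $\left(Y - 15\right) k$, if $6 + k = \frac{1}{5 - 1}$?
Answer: $161$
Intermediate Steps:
$k = - \frac{23}{4}$ ($k = -6 + \frac{1}{5 - 1} = -6 + \frac{1}{4} = - \frac{23}{4} \approx -5.75$)
$\left(Y - 15\right) k = \left(-13 - 15\right) \left(- \frac{23}{4}\right) = \left(-28\right) \left(- \frac{23}{4}\right) = 161$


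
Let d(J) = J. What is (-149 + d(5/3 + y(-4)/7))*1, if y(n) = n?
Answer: -3106/21 ≈ -147.90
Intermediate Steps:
(-149 + d(5/3 + y(-4)/7))*1 = (-149 + (5/3 - 4/7))*1 = (-149 + 23/21)*1 = -3106/21*1 = -3106/21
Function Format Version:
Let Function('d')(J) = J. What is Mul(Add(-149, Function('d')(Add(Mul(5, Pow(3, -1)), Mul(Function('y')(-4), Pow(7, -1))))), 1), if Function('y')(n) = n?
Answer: Rational(-3106, 21) ≈ -147.90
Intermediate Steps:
Mul(Add(-149, Function('d')(Add(Mul(5, Pow(3, -1)), Mul(Function('y')(-4), Pow(7, -1))))), 1) = Mul(Add(-149, Add(Mul(5, Pow(3, -1)), Mul(-4, Pow(7, -1)))), 1) = Mul(Add(-149, Add(Mul(5, Rational(1, 3)), Mul(-4, Rational(1, 7)))), 1) = Mul(Add(-149, Add(Rational(5, 3), Rational(-4, 7))), 1) = Mul(Add(-149, Rational(23, 21)), 1) = Mul(Rational(-3106, 21), 1) = Rational(-3106, 21)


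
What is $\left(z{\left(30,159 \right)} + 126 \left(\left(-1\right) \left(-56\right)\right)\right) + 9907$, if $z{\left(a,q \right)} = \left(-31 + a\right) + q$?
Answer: $17121$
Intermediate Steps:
$z{\left(a,q \right)} = -31 + a + q$
$\left(z{\left(30,159 \right)} + 126 \left(\left(-1\right) \left(-56\right)\right)\right) + 9907 = \left(\left(-31 + 30 + 159\right) + 126 \left(\left(-1\right) \left(-56\right)\right)\right) + 9907 = \left(158 + 126 \cdot 56\right) + 9907 = \left(158 + 7056\right) + 9907 = 7214 + 9907 = 17121$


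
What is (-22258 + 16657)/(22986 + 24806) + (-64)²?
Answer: 195750431/47792 ≈ 4095.9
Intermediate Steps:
(-22258 + 16657)/(22986 + 24806) + (-64)² = -5601/47792 + 4096 = 195750431/47792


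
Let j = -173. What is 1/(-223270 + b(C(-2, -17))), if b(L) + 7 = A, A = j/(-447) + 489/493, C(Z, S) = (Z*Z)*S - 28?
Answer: -220371/49203471895 ≈ -4.4788e-6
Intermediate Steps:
C(Z, S) = -28 + S*Z² (C(Z, S) = Z²*S - 28 = S*Z² - 28 = -28 + S*Z²)
A = 303872/220371 (A = -173/(-447) + 489/493 = -173*(-1/447) + 489*(1/493) = 173/447 + 489/493 = 303872/220371 ≈ 1.3789)
b(L) = -1238725/220371 (b(L) = -7 + 303872/220371 = -1238725/220371)
1/(-223270 + b(C(-2, -17))) = 1/(-223270 - 1238725/220371) = 1/(-49203471895/220371) = -220371/49203471895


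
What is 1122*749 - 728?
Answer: 839650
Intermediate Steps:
1122*749 - 728 = 840378 - 728 = 839650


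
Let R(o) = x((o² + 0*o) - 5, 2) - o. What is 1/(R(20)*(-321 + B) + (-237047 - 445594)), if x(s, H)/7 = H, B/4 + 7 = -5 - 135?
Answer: -1/677187 ≈ -1.4767e-6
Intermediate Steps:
B = -588 (B = -28 + 4*(-5 - 135) = -28 + 4*(-140) = -28 - 560 = -588)
x(s, H) = 7*H
R(o) = 14 - o (R(o) = 7*2 - o = 14 - o)
1/(R(20)*(-321 + B) + (-237047 - 445594)) = 1/((14 - 1*20)*(-321 - 588) + (-237047 - 445594)) = 1/((14 - 20)*(-909) - 682641) = 1/(-6*(-909) - 682641) = 1/(5454 - 682641) = 1/(-677187) = -1/677187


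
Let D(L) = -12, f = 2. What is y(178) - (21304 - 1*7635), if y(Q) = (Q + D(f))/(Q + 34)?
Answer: -1448831/106 ≈ -13668.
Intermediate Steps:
y(Q) = (-12 + Q)/(34 + Q) (y(Q) = (Q - 12)/(Q + 34) = (-12 + Q)/(34 + Q))
y(178) - (21304 - 1*7635) = (-12 + 178)/(34 + 178) - (21304 - 1*7635) = 166/212 - (21304 - 7635) = (1/212)*166 - 1*13669 = 83/106 - 13669 = -1448831/106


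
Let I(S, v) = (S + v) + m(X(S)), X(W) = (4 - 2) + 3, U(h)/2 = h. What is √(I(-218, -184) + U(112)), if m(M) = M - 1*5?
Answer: I*√178 ≈ 13.342*I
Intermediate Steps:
U(h) = 2*h
X(W) = 5 (X(W) = 2 + 3 = 5)
m(M) = -5 + M (m(M) = M - 5 = -5 + M)
I(S, v) = S + v (I(S, v) = (S + v) + (-5 + 5) = (S + v) + 0 = S + v)
√(I(-218, -184) + U(112)) = √((-218 - 184) + 2*112) = √(-402 + 224) = √(-178) = I*√178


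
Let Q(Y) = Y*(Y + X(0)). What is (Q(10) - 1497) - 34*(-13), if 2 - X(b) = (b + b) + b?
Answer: -935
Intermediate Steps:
X(b) = 2 - 3*b (X(b) = 2 - ((b + b) + b) = 2 - (2*b + b) = 2 - 3*b)
Q(Y) = Y*(2 + Y) (Q(Y) = Y*(Y + (2 - 3*0)) = Y*(Y + (2 + 0)) = Y*(Y + 2) = Y*(2 + Y))
(Q(10) - 1497) - 34*(-13) = (10*(2 + 10) - 1497) - 34*(-13) = (10*12 - 1497) + 442 = (120 - 1497) + 442 = -1377 + 442 = -935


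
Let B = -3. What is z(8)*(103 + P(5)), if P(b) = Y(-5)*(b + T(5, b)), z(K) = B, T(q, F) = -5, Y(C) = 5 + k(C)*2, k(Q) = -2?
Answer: -309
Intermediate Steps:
Y(C) = 1 (Y(C) = 5 - 2*2 = 5 - 4 = 1)
z(K) = -3
P(b) = -5 + b (P(b) = 1*(b - 5) = 1*(-5 + b) = -5 + b)
z(8)*(103 + P(5)) = -3*(103 + (-5 + 5)) = -3*(103 + 0) = -3*103 = -309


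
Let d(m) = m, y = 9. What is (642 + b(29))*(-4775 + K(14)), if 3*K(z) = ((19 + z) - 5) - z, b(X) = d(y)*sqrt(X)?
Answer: -3062554 - 42933*sqrt(29) ≈ -3.2938e+6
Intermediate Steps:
b(X) = 9*sqrt(X)
K(z) = 14/3 (K(z) = (((19 + z) - 5) - z)/3 = ((14 + z) - z)/3 = (1/3)*14 = 14/3)
(642 + b(29))*(-4775 + K(14)) = (642 + 9*sqrt(29))*(-4775 + 14/3) = (642 + 9*sqrt(29))*(-14311/3) = -3062554 - 42933*sqrt(29)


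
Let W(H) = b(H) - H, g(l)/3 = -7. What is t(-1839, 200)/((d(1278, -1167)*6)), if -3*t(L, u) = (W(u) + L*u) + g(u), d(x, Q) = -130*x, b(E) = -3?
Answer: -46003/373815 ≈ -0.12306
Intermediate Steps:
g(l) = -21 (g(l) = 3*(-7) = -21)
W(H) = -3 - H
t(L, u) = 8 + u/3 - L*u/3 (t(L, u) = -(((-3 - u) + L*u) - 21)/3 = -((-3 - u + L*u) - 21)/3 = -(-24 - u + L*u)/3 = 8 + u/3 - L*u/3)
t(-1839, 200)/((d(1278, -1167)*6)) = (8 + (⅓)*200 - ⅓*(-1839)*200)/((-130*1278*6)) = (8 + 200/3 + 122600)/((-166140*6)) = (368024/3)/(-996840) = (368024/3)*(-1/996840) = -46003/373815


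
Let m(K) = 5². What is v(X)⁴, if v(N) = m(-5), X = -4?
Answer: 390625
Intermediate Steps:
m(K) = 25
v(N) = 25
v(X)⁴ = 25⁴ = 390625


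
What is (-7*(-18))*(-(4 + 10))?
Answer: -1764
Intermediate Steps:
(-7*(-18))*(-(4 + 10)) = 126*(-1*14) = 126*(-14) = -1764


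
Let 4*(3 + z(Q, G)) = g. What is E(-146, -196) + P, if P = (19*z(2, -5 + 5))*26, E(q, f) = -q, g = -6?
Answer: -2077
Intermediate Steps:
z(Q, G) = -9/2 (z(Q, G) = -3 + (¼)*(-6) = -3 - 3/2 = -9/2)
P = -2223 (P = (19*(-9/2))*26 = -171/2*26 = -2223)
E(-146, -196) + P = -1*(-146) - 2223 = 146 - 2223 = -2077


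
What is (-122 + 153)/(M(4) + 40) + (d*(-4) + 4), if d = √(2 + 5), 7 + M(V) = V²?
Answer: 227/49 - 4*√7 ≈ -5.9504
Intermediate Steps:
M(V) = -7 + V²
d = √7 ≈ 2.6458
(-122 + 153)/(M(4) + 40) + (d*(-4) + 4) = (-122 + 153)/((-7 + 4²) + 40) + (√7*(-4) + 4) = 31/((-7 + 16) + 40) + (-4*√7 + 4) = 31/(9 + 40) + (4 - 4*√7) = 31/49 + (4 - 4*√7) = 227/49 - 4*√7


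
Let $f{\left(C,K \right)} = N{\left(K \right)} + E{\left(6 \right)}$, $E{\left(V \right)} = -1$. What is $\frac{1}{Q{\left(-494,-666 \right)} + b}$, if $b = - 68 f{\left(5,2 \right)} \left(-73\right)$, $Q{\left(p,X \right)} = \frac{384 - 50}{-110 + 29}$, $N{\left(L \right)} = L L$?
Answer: $\frac{81}{1205918} \approx 6.7169 \cdot 10^{-5}$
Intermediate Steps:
$N{\left(L \right)} = L^{2}$
$Q{\left(p,X \right)} = - \frac{334}{81}$ ($Q{\left(p,X \right)} = \frac{334}{-81} = 334 \left(- \frac{1}{81}\right) = - \frac{334}{81}$)
$f{\left(C,K \right)} = -1 + K^{2}$ ($f{\left(C,K \right)} = K^{2} - 1 = -1 + K^{2}$)
$b = 14892$ ($b = - 68 \left(-1 + 2^{2}\right) \left(-73\right) = - 68 \left(-1 + 4\right) \left(-73\right) = \left(-68\right) 3 \left(-73\right) = \left(-204\right) \left(-73\right) = 14892$)
$\frac{1}{Q{\left(-494,-666 \right)} + b} = \frac{1}{- \frac{334}{81} + 14892} = \frac{1}{\frac{1205918}{81}} = \frac{81}{1205918}$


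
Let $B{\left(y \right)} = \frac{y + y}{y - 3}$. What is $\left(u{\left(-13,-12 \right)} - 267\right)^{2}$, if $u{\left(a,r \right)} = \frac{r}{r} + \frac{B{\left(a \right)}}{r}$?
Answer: $\frac{652751401}{9216} \approx 70828.0$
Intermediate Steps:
$B{\left(y \right)} = \frac{2 y}{-3 + y}$
$u{\left(a,r \right)} = 1 + \frac{2 a}{r \left(-3 + a\right)}$ ($u{\left(a,r \right)} = \frac{r}{r} + \frac{2 a \frac{1}{-3 + a}}{r} = 1 + \frac{2 a}{r \left(-3 + a\right)}$)
$\left(u{\left(-13,-12 \right)} - 267\right)^{2} = \left(\frac{2 \left(-13\right) - 12 \left(-3 - 13\right)}{\left(-12\right) \left(-3 - 13\right)} - 267\right)^{2} = \left(- \frac{-26 - -192}{12 \left(-16\right)} - 267\right)^{2} = \left(\left(- \frac{1}{12}\right) \left(- \frac{1}{16}\right) \left(-26 + 192\right) - 267\right)^{2} = \left(\left(- \frac{1}{12}\right) \left(- \frac{1}{16}\right) 166 - 267\right)^{2} = \left(\frac{83}{96} - 267\right)^{2} = \left(- \frac{25549}{96}\right)^{2} = \frac{652751401}{9216}$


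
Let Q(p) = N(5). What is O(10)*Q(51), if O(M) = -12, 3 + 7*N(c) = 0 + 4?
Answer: -12/7 ≈ -1.7143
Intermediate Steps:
N(c) = 1/7 (N(c) = -3/7 + (0 + 4)/7 = -3/7 + (1/7)*4 = -3/7 + 4/7 = 1/7)
Q(p) = 1/7
O(10)*Q(51) = -12*1/7 = -12/7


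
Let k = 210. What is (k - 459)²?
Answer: 62001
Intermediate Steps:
(k - 459)² = (210 - 459)² = (-249)² = 62001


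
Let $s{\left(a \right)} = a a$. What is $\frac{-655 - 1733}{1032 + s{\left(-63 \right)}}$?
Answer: $- \frac{796}{1667} \approx -0.4775$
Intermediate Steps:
$s{\left(a \right)} = a^{2}$
$\frac{-655 - 1733}{1032 + s{\left(-63 \right)}} = \frac{-655 - 1733}{1032 + \left(-63\right)^{2}} = - \frac{2388}{1032 + 3969} = - \frac{2388}{5001} = \left(-2388\right) \frac{1}{5001} = - \frac{796}{1667}$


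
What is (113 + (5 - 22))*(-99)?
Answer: -9504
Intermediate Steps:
(113 + (5 - 22))*(-99) = (113 - 17)*(-99) = 96*(-99) = -9504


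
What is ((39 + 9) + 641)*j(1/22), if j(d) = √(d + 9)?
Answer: 689*√4378/22 ≈ 2072.2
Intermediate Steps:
j(d) = √(9 + d)
((39 + 9) + 641)*j(1/22) = ((39 + 9) + 641)*√(9 + 1/22) = (48 + 641)*√(9 + 1/22) = 689*√(199/22) = 689*(√4378/22) = 689*√4378/22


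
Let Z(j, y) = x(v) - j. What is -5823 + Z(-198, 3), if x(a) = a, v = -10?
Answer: -5635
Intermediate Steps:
Z(j, y) = -10 - j
-5823 + Z(-198, 3) = -5823 + (-10 - 1*(-198)) = -5823 + (-10 + 198) = -5823 + 188 = -5635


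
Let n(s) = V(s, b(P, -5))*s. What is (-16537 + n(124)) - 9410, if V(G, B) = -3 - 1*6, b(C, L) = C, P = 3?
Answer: -27063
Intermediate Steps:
V(G, B) = -9 (V(G, B) = -3 - 6 = -9)
n(s) = -9*s
(-16537 + n(124)) - 9410 = (-16537 - 9*124) - 9410 = (-16537 - 1116) - 9410 = -17653 - 9410 = -27063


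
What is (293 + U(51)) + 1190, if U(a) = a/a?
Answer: 1484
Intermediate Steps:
U(a) = 1
(293 + U(51)) + 1190 = (293 + 1) + 1190 = 294 + 1190 = 1484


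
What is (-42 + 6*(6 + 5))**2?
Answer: 576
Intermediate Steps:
(-42 + 6*(6 + 5))**2 = (-42 + 6*11)**2 = (-42 + 66)**2 = 24**2 = 576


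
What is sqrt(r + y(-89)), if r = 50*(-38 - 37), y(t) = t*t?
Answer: sqrt(4171) ≈ 64.583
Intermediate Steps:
y(t) = t**2
r = -3750 (r = 50*(-75) = -3750)
sqrt(r + y(-89)) = sqrt(-3750 + (-89)**2) = sqrt(-3750 + 7921) = sqrt(4171)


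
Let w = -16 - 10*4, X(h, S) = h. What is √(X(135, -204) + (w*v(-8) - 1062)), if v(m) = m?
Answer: I*√479 ≈ 21.886*I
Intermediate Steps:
w = -56 (w = -16 - 40 = -56)
√(X(135, -204) + (w*v(-8) - 1062)) = √(135 + (-56*(-8) - 1062)) = √(135 + (448 - 1062)) = √(135 - 614) = √(-479) = I*√479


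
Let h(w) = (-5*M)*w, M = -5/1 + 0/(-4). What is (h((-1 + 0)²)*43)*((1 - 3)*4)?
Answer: -8600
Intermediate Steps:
M = -5 (M = -5*1 + 0*(-¼) = -5 + 0 = -5)
h(w) = 25*w (h(w) = (-5*(-5))*w = 25*w)
(h((-1 + 0)²)*43)*((1 - 3)*4) = ((25*(-1 + 0)²)*43)*((1 - 3)*4) = ((25*(-1)²)*43)*(-2*4) = ((25*1)*43)*(-8) = (25*43)*(-8) = 1075*(-8) = -8600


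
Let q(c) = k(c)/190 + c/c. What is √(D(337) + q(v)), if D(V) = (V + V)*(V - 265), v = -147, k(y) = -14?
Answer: 2*√109493390/95 ≈ 220.29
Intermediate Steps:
q(c) = 88/95 (q(c) = -14/190 + c/c = -14*1/190 + 1 = -7/95 + 1 = 88/95)
D(V) = 2*V*(-265 + V) (D(V) = (2*V)*(-265 + V) = 2*V*(-265 + V))
√(D(337) + q(v)) = √(2*337*(-265 + 337) + 88/95) = √(2*337*72 + 88/95) = √(48528 + 88/95) = √(4610248/95) = 2*√109493390/95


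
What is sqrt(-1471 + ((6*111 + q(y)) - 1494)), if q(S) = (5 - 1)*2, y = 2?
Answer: I*sqrt(2291) ≈ 47.864*I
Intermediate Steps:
q(S) = 8 (q(S) = 4*2 = 8)
sqrt(-1471 + ((6*111 + q(y)) - 1494)) = sqrt(-1471 + ((6*111 + 8) - 1494)) = sqrt(-1471 + ((666 + 8) - 1494)) = sqrt(-1471 + (674 - 1494)) = sqrt(-1471 - 820) = sqrt(-2291) = I*sqrt(2291)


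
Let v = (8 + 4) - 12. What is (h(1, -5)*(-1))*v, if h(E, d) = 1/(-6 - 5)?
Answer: 0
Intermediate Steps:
h(E, d) = -1/11 (h(E, d) = 1/(-11) = -1/11)
v = 0 (v = 12 - 12 = 0)
(h(1, -5)*(-1))*v = -1/11*(-1)*0 = (1/11)*0 = 0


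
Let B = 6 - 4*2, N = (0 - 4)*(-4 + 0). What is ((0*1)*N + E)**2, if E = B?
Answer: 4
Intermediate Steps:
N = 16 (N = -4*(-4) = 16)
B = -2 (B = 6 - 8 = -2)
E = -2
((0*1)*N + E)**2 = ((0*1)*16 - 2)**2 = (0*16 - 2)**2 = (0 - 2)**2 = (-2)**2 = 4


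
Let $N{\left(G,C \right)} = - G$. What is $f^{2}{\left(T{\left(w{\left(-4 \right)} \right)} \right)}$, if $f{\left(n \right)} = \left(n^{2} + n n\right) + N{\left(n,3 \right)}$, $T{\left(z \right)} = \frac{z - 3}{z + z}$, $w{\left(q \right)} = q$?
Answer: $\frac{441}{1024} \approx 0.43066$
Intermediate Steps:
$T{\left(z \right)} = \frac{-3 + z}{2 z}$
$f{\left(n \right)} = - n + 2 n^{2}$ ($f{\left(n \right)} = \left(n^{2} + n n\right) - n = \left(n^{2} + n^{2}\right) - n = 2 n^{2} - n = - n + 2 n^{2}$)
$f^{2}{\left(T{\left(w{\left(-4 \right)} \right)} \right)} = \left(\frac{-3 - 4}{2 \left(-4\right)} \left(-1 + 2 \frac{-3 - 4}{2 \left(-4\right)}\right)\right)^{2} = \left(\frac{1}{2} \left(- \frac{1}{4}\right) \left(-7\right) \left(-1 + 2 \cdot \frac{1}{2} \left(- \frac{1}{4}\right) \left(-7\right)\right)\right)^{2} = \left(\frac{7 \left(-1 + 2 \cdot \frac{7}{8}\right)}{8}\right)^{2} = \left(\frac{7 \left(-1 + \frac{7}{4}\right)}{8}\right)^{2} = \left(\frac{7}{8} \cdot \frac{3}{4}\right)^{2} = \left(\frac{21}{32}\right)^{2} = \frac{441}{1024}$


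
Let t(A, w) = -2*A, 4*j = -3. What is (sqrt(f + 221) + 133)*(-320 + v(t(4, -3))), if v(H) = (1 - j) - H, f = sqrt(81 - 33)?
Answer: -165053/4 - 1241*sqrt(221 + 4*sqrt(3))/4 ≈ -45947.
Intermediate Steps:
f = 4*sqrt(3) (f = sqrt(48) = 4*sqrt(3) ≈ 6.9282)
j = -3/4 (j = (1/4)*(-3) = -3/4 ≈ -0.75000)
v(H) = 7/4 - H (v(H) = (1 - 1*(-3/4)) - H = (1 + 3/4) - H = 7/4 - H)
(sqrt(f + 221) + 133)*(-320 + v(t(4, -3))) = (sqrt(4*sqrt(3) + 221) + 133)*(-320 + (7/4 - (-2)*4)) = (sqrt(221 + 4*sqrt(3)) + 133)*(-320 + (7/4 - 1*(-8))) = (133 + sqrt(221 + 4*sqrt(3)))*(-320 + (7/4 + 8)) = (133 + sqrt(221 + 4*sqrt(3)))*(-320 + 39/4) = (133 + sqrt(221 + 4*sqrt(3)))*(-1241/4) = -165053/4 - 1241*sqrt(221 + 4*sqrt(3))/4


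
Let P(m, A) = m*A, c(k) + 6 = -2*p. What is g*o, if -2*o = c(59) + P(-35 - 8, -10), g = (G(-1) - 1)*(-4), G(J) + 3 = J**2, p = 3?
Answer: -2508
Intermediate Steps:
c(k) = -12 (c(k) = -6 - 2*3 = -6 - 6 = -12)
P(m, A) = A*m
G(J) = -3 + J**2
g = 12 (g = ((-3 + (-1)**2) - 1)*(-4) = ((-3 + 1) - 1)*(-4) = (-2 - 1)*(-4) = -3*(-4) = 12)
o = -209 (o = -(-12 - 10*(-35 - 8))/2 = -(-12 - 10*(-43))/2 = -(-12 + 430)/2 = -1/2*418 = -209)
g*o = 12*(-209) = -2508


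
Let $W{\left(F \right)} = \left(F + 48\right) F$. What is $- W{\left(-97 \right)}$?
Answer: $-4753$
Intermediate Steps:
$W{\left(F \right)} = F \left(48 + F\right)$ ($W{\left(F \right)} = \left(48 + F\right) F = F \left(48 + F\right)$)
$- W{\left(-97 \right)} = - \left(-97\right) \left(48 - 97\right) = - \left(-97\right) \left(-49\right) = \left(-1\right) 4753 = -4753$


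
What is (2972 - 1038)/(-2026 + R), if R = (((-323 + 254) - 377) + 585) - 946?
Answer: -1934/2833 ≈ -0.68267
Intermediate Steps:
R = -807 (R = ((-69 - 377) + 585) - 946 = (-446 + 585) - 946 = 139 - 946 = -807)
(2972 - 1038)/(-2026 + R) = (2972 - 1038)/(-2026 - 807) = 1934/(-2833) = 1934*(-1/2833) = -1934/2833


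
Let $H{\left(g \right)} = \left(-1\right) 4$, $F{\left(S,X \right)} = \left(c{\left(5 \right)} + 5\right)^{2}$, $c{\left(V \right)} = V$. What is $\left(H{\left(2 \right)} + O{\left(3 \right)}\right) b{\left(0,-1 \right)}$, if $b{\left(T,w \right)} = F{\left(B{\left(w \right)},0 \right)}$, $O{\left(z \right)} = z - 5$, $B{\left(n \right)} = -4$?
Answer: $-600$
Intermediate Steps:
$O{\left(z \right)} = -5 + z$
$F{\left(S,X \right)} = 100$ ($F{\left(S,X \right)} = \left(5 + 5\right)^{2} = 10^{2} = 100$)
$b{\left(T,w \right)} = 100$
$H{\left(g \right)} = -4$
$\left(H{\left(2 \right)} + O{\left(3 \right)}\right) b{\left(0,-1 \right)} = \left(-4 + \left(-5 + 3\right)\right) 100 = \left(-4 - 2\right) 100 = \left(-6\right) 100 = -600$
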